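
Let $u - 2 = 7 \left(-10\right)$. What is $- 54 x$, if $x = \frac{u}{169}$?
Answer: $\frac{3672}{169} \approx 21.728$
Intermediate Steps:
$u = -68$ ($u = 2 + 7 \left(-10\right) = 2 - 70 = -68$)
$x = - \frac{68}{169} \approx -0.40237$
$- 54 x = \left(-54\right) \left(- \frac{68}{169}\right) = \frac{3672}{169}$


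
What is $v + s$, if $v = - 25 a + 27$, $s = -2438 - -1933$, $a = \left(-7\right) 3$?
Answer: $47$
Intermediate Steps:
$a = -21$
$s = -505$ ($s = -2438 + 1933 = -505$)
$v = 552$ ($v = \left(-25\right) \left(-21\right) + 27 = 525 + 27 = 552$)
$v + s = 552 - 505 = 47$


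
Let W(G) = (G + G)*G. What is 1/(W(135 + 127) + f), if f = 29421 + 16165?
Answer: 1/182874 ≈ 5.4682e-6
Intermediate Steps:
f = 45586
W(G) = 2*G² (W(G) = (2*G)*G = 2*G²)
1/(W(135 + 127) + f) = 1/(2*(135 + 127)² + 45586) = 1/(2*262² + 45586) = 1/(2*68644 + 45586) = 1/(137288 + 45586) = 1/182874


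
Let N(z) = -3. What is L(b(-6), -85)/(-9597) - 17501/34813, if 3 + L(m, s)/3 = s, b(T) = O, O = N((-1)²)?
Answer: -52922155/111366787 ≈ -0.47521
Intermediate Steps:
O = -3
b(T) = -3
L(m, s) = -9 + 3*s
L(b(-6), -85)/(-9597) - 17501/34813 = (-9 + 3*(-85))/(-9597) - 17501/34813 = (-9 - 255)*(-1/9597) - 17501*1/34813 = -264*(-1/9597) - 17501/34813 = 88/3199 - 17501/34813 = -52922155/111366787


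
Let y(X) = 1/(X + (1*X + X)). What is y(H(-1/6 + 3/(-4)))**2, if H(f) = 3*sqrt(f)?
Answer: -4/297 ≈ -0.013468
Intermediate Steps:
y(X) = 1/(3*X) (y(X) = 1/(X + (X + X)) = 1/(X + 2*X) = 1/(3*X))
y(H(-1/6 + 3/(-4)))**2 = (1/(3*((3*sqrt(-1/6 + 3/(-4))))))**2 = (1/(3*((3*sqrt(-1*1/6 + 3*(-1/4))))))**2 = (1/(3*((3*sqrt(-1/6 - 3/4)))))**2 = (1/(3*((3*sqrt(-11/12)))))**2 = (1/(3*((3*(I*sqrt(33)/6)))))**2 = (1/(3*((I*sqrt(33)/2))))**2 = ((-2*I*sqrt(33)/33)/3)**2 = (-2*I*sqrt(33)/99)**2 = -4/297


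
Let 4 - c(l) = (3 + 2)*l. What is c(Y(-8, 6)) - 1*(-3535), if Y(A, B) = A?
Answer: 3579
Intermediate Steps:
c(l) = 4 - 5*l (c(l) = 4 - (3 + 2)*l = 4 - 5*l)
c(Y(-8, 6)) - 1*(-3535) = (4 - 5*(-8)) - 1*(-3535) = (4 + 40) + 3535 = 44 + 3535 = 3579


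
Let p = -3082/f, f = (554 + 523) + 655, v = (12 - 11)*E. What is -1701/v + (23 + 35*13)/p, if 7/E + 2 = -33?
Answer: 12692257/1541 ≈ 8236.4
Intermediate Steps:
E = -⅕ (E = 7/(-2 - 33) = 7/(-35) = 7*(-1/35) = -⅕ ≈ -0.20000)
v = -⅕ (v = (12 - 11)*(-⅕) = 1*(-⅕) = -⅕ ≈ -0.20000)
f = 1732 (f = 1077 + 655 = 1732)
p = -1541/866 (p = -3082/1732 = -3082*1/1732 = -1541/866 ≈ -1.7794)
-1701/v + (23 + 35*13)/p = -1701/(-⅕) + (23 + 35*13)/(-1541/866) = -1701*(-5) + (23 + 455)*(-866/1541) = 8505 + 478*(-866/1541) = 8505 - 413948/1541 = 12692257/1541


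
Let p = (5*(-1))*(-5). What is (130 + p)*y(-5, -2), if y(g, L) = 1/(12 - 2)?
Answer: 31/2 ≈ 15.500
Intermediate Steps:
p = 25 (p = -5*(-5) = 25)
y(g, L) = 1/10
(130 + p)*y(-5, -2) = (130 + 25)*(1/10) = 155*(1/10) = 31/2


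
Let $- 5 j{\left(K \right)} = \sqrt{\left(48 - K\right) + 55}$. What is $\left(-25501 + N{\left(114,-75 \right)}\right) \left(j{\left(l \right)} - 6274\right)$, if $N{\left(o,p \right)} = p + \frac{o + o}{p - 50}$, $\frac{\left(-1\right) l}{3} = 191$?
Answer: $\frac{100380170288}{625} \approx 1.6061 \cdot 10^{8}$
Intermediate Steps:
$l = -573$ ($l = \left(-3\right) 191 = -573$)
$N{\left(o,p \right)} = p + \frac{2 o}{-50 + p}$
$j{\left(K \right)} = - \frac{\sqrt{103 - K}}{5}$ ($j{\left(K \right)} = - \frac{\sqrt{\left(48 - K\right) + 55}}{5} = - \frac{\sqrt{103 - K}}{5}$)
$\left(-25501 + N{\left(114,-75 \right)}\right) \left(j{\left(l \right)} - 6274\right) = \left(-25501 + \frac{\left(-75\right)^{2} - -3750 + 2 \cdot 114}{-50 - 75}\right) \left(- \frac{\sqrt{103 - -573}}{5} - 6274\right) = \left(-25501 + \frac{5625 + 3750 + 228}{-125}\right) \left(- \frac{\sqrt{103 + 573}}{5} - 6274\right) = \left(-25501 - \frac{9603}{125}\right) \left(- \frac{\sqrt{676}}{5} - 6274\right) = \left(-25501 - \frac{9603}{125}\right) \left(\left(- \frac{1}{5}\right) 26 - 6274\right) = - \frac{3197228 \left(- \frac{26}{5} - 6274\right)}{125} = \left(- \frac{3197228}{125}\right) \left(- \frac{31396}{5}\right) = \frac{100380170288}{625}$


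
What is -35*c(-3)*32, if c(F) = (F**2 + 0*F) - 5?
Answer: -4480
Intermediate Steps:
c(F) = -5 + F**2 (c(F) = (F**2 + 0) - 5 = F**2 - 5 = -5 + F**2)
-35*c(-3)*32 = -35*(-5 + (-3)**2)*32 = -35*(-5 + 9)*32 = -35*4*32 = -140*32 = -4480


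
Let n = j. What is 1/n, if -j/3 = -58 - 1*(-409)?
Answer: -1/1053 ≈ -0.00094967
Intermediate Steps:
j = -1053 (j = -3*(-58 - 1*(-409)) = -3*(-58 + 409) = -3*351 = -1053)
n = -1053
1/n = 1/(-1053) = -1/1053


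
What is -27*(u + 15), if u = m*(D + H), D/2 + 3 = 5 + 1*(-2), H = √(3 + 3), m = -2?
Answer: -405 + 54*√6 ≈ -272.73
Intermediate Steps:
H = √6 ≈ 2.4495
D = 0 (D = -6 + 2*(5 + 1*(-2)) = -6 + 2*(5 - 2) = -6 + 2*3 = -6 + 6 = 0)
u = -2*√6 (u = -2*(0 + √6) = -2*√6 ≈ -4.8990)
-27*(u + 15) = -27*(-2*√6 + 15) = -27*(15 - 2*√6) = -405 + 54*√6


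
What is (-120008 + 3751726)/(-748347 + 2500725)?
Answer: 1815859/876189 ≈ 2.0725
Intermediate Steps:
(-120008 + 3751726)/(-748347 + 2500725) = 3631718/1752378 = 3631718*(1/1752378) = 1815859/876189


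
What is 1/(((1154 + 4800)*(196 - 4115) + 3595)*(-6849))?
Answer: 1/159788067219 ≈ 6.2583e-12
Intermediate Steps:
1/(((1154 + 4800)*(196 - 4115) + 3595)*(-6849)) = -1/6849/(5954*(-3919) + 3595) = -1/6849/(-23333726 + 3595) = -1/6849/(-23330131) = -1/23330131*(-1/6849) = 1/159788067219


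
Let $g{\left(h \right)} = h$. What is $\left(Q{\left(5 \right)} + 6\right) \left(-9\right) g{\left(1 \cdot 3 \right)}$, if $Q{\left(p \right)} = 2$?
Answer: $-216$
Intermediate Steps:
$\left(Q{\left(5 \right)} + 6\right) \left(-9\right) g{\left(1 \cdot 3 \right)} = \left(2 + 6\right) \left(-9\right) 1 \cdot 3 = 8 \left(-9\right) 3 = \left(-72\right) 3 = -216$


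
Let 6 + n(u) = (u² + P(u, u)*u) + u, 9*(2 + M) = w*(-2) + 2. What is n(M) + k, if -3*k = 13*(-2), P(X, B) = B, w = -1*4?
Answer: 272/81 ≈ 3.3580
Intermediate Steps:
w = -4
M = -8/9 (M = -2 + (-4*(-2) + 2)/9 = -2 + (8 + 2)/9 = -2 + (⅑)*10 = -2 + 10/9 = -8/9 ≈ -0.88889)
k = 26/3 (k = -13*(-2)/3 = -⅓*(-26) = 26/3 ≈ 8.6667)
n(u) = -6 + u + 2*u² (n(u) = -6 + ((u² + u*u) + u) = -6 + ((u² + u²) + u) = -6 + (2*u² + u) = -6 + (u + 2*u²) = -6 + u + 2*u²)
n(M) + k = (-6 - 8/9 + 2*(-8/9)²) + 26/3 = (-6 - 8/9 + 2*(64/81)) + 26/3 = (-6 - 8/9 + 128/81) + 26/3 = -430/81 + 26/3 = 272/81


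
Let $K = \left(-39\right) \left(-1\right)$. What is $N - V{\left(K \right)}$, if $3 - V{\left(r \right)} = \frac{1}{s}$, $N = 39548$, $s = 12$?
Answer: $\frac{474541}{12} \approx 39545.0$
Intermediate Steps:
$K = 39$
$V{\left(r \right)} = \frac{35}{12}$ ($V{\left(r \right)} = 3 - \frac{1}{12} = \frac{35}{12}$)
$N - V{\left(K \right)} = 39548 - \frac{35}{12} = \frac{474541}{12}$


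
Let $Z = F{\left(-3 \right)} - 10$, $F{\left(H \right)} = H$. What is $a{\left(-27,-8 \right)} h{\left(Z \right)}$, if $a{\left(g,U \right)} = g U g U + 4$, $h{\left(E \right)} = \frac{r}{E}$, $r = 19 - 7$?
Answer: $- \frac{559920}{13} \approx -43071.0$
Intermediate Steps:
$r = 12$ ($r = 19 - 7 = 12$)
$Z = -13$ ($Z = -3 - 10 = -13$)
$h{\left(E \right)} = \frac{12}{E}$
$a{\left(g,U \right)} = 4 + U^{2} g^{2}$ ($a{\left(g,U \right)} = U g g U + 4 = U g^{2} U + 4 = U^{2} g^{2} + 4 = 4 + U^{2} g^{2}$)
$a{\left(-27,-8 \right)} h{\left(Z \right)} = \left(4 + \left(-8\right)^{2} \left(-27\right)^{2}\right) \frac{12}{-13} = \left(4 + 64 \cdot 729\right) 12 \left(- \frac{1}{13}\right) = \left(4 + 46656\right) \left(- \frac{12}{13}\right) = 46660 \left(- \frac{12}{13}\right) = - \frac{559920}{13}$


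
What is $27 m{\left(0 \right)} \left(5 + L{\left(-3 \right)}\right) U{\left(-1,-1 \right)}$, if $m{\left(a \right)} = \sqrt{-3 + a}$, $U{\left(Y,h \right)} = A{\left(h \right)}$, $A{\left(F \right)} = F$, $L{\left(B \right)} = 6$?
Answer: $- 297 i \sqrt{3} \approx - 514.42 i$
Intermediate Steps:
$U{\left(Y,h \right)} = h$
$27 m{\left(0 \right)} \left(5 + L{\left(-3 \right)}\right) U{\left(-1,-1 \right)} = 27 \sqrt{-3 + 0} \left(5 + 6\right) \left(-1\right) = 27 \sqrt{-3} \cdot 11 \left(-1\right) = 27 i \sqrt{3} \left(-11\right) = - 297 i \sqrt{3}$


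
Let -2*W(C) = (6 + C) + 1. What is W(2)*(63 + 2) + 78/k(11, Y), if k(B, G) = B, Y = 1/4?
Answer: -6279/22 ≈ -285.41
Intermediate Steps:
W(C) = -7/2 - C/2 (W(C) = -((6 + C) + 1)/2 = -(7 + C)/2 = -7/2 - C/2)
Y = ¼ ≈ 0.25000
W(2)*(63 + 2) + 78/k(11, Y) = (-7/2 - ½*2)*(63 + 2) + 78/11 = (-7/2 - 1)*65 + 78*(1/11) = -9/2*65 + 78/11 = -585/2 + 78/11 = -6279/22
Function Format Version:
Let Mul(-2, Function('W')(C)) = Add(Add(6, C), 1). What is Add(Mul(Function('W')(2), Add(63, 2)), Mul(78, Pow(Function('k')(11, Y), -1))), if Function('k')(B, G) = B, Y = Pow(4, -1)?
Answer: Rational(-6279, 22) ≈ -285.41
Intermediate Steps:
Function('W')(C) = Add(Rational(-7, 2), Mul(Rational(-1, 2), C)) (Function('W')(C) = Mul(Rational(-1, 2), Add(Add(6, C), 1)) = Mul(Rational(-1, 2), Add(7, C)) = Add(Rational(-7, 2), Mul(Rational(-1, 2), C)))
Y = Rational(1, 4) ≈ 0.25000
Add(Mul(Function('W')(2), Add(63, 2)), Mul(78, Pow(Function('k')(11, Y), -1))) = Add(Mul(Add(Rational(-7, 2), Mul(Rational(-1, 2), 2)), Add(63, 2)), Mul(78, Pow(11, -1))) = Add(Mul(Add(Rational(-7, 2), -1), 65), Mul(78, Rational(1, 11))) = Add(Mul(Rational(-9, 2), 65), Rational(78, 11)) = Add(Rational(-585, 2), Rational(78, 11)) = Rational(-6279, 22)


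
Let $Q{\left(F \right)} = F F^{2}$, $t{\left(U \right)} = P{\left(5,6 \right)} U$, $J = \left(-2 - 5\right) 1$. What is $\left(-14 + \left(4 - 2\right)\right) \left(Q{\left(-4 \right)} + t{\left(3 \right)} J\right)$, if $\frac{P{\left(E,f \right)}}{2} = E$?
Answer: $3288$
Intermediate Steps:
$P{\left(E,f \right)} = 2 E$
$J = -7$ ($J = \left(-7\right) 1 = -7$)
$t{\left(U \right)} = 10 U$ ($t{\left(U \right)} = 2 \cdot 5 U = 10 U$)
$Q{\left(F \right)} = F^{3}$
$\left(-14 + \left(4 - 2\right)\right) \left(Q{\left(-4 \right)} + t{\left(3 \right)} J\right) = \left(-14 + \left(4 - 2\right)\right) \left(\left(-4\right)^{3} + 10 \cdot 3 \left(-7\right)\right) = \left(-14 + 2\right) \left(-64 + 30 \left(-7\right)\right) = - 12 \left(-64 - 210\right) = \left(-12\right) \left(-274\right) = 3288$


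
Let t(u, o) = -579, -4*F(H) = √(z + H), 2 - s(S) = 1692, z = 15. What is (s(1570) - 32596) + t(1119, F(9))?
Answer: -34865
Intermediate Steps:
s(S) = -1690 (s(S) = 2 - 1*1692 = 2 - 1692 = -1690)
F(H) = -√(15 + H)/4
(s(1570) - 32596) + t(1119, F(9)) = (-1690 - 32596) - 579 = -34286 - 579 = -34865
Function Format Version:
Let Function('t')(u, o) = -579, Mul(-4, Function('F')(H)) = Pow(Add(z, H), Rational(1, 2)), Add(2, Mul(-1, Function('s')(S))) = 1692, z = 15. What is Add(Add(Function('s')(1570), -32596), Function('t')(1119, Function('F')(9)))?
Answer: -34865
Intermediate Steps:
Function('s')(S) = -1690 (Function('s')(S) = Add(2, Mul(-1, 1692)) = Add(2, -1692) = -1690)
Function('F')(H) = Mul(Rational(-1, 4), Pow(Add(15, H), Rational(1, 2)))
Add(Add(Function('s')(1570), -32596), Function('t')(1119, Function('F')(9))) = Add(Add(-1690, -32596), -579) = Add(-34286, -579) = -34865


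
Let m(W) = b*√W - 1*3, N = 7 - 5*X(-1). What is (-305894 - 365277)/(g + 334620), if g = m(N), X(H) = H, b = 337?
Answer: -74861742169/37322391287 + 452369254*√3/111967173861 ≈ -1.9988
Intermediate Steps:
N = 12 (N = 7 - 5*(-1) = 7 + 5 = 12)
m(W) = -3 + 337*√W (m(W) = 337*√W - 1*3 = 337*√W - 3 = -3 + 337*√W)
g = -3 + 674*√3 (g = -3 + 337*√12 = -3 + 337*(2*√3) = -3 + 674*√3 ≈ 1164.4)
(-305894 - 365277)/(g + 334620) = (-305894 - 365277)/((-3 + 674*√3) + 334620) = -671171/(334617 + 674*√3)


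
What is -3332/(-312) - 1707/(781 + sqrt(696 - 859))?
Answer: 202123133/23794836 + 1707*I*sqrt(163)/610124 ≈ 8.4944 + 0.03572*I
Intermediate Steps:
-3332/(-312) - 1707/(781 + sqrt(696 - 859)) = -3332*(-1/312) - 1707/(781 + sqrt(-163)) = 833/78 - 1707/(781 + I*sqrt(163))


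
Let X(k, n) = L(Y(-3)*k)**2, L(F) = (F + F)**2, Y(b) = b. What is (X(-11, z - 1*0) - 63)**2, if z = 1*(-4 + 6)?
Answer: 360038215456929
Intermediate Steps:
z = 2 (z = 1*2 = 2)
L(F) = 4*F**2 (L(F) = (2*F)**2 = 4*F**2)
X(k, n) = 1296*k**4 (X(k, n) = (4*(-3*k)**2)**2 = (4*(9*k**2))**2 = (36*k**2)**2 = 1296*k**4)
(X(-11, z - 1*0) - 63)**2 = (1296*(-11)**4 - 63)**2 = (1296*14641 - 63)**2 = (18974736 - 63)**2 = 18974673**2 = 360038215456929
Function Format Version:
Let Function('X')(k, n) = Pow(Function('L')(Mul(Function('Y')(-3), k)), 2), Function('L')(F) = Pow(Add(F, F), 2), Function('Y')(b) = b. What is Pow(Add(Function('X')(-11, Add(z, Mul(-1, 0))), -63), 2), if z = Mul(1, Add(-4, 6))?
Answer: 360038215456929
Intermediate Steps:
z = 2 (z = Mul(1, 2) = 2)
Function('L')(F) = Mul(4, Pow(F, 2)) (Function('L')(F) = Pow(Mul(2, F), 2) = Mul(4, Pow(F, 2)))
Function('X')(k, n) = Mul(1296, Pow(k, 4)) (Function('X')(k, n) = Pow(Mul(4, Pow(Mul(-3, k), 2)), 2) = Pow(Mul(4, Mul(9, Pow(k, 2))), 2) = Pow(Mul(36, Pow(k, 2)), 2) = Mul(1296, Pow(k, 4)))
Pow(Add(Function('X')(-11, Add(z, Mul(-1, 0))), -63), 2) = Pow(Add(Mul(1296, Pow(-11, 4)), -63), 2) = Pow(Add(Mul(1296, 14641), -63), 2) = Pow(Add(18974736, -63), 2) = Pow(18974673, 2) = 360038215456929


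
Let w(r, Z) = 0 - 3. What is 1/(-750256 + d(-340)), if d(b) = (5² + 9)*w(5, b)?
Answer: -1/750358 ≈ -1.3327e-6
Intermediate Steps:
w(r, Z) = -3
d(b) = -102 (d(b) = (5² + 9)*(-3) = (25 + 9)*(-3) = 34*(-3) = -102)
1/(-750256 + d(-340)) = 1/(-750256 - 102) = 1/(-750358) = -1/750358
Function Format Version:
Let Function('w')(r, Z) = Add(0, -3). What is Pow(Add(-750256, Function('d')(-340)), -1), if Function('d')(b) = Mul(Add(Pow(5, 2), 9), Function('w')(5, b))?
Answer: Rational(-1, 750358) ≈ -1.3327e-6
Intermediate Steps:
Function('w')(r, Z) = -3
Function('d')(b) = -102 (Function('d')(b) = Mul(Add(Pow(5, 2), 9), -3) = Mul(Add(25, 9), -3) = Mul(34, -3) = -102)
Pow(Add(-750256, Function('d')(-340)), -1) = Pow(Add(-750256, -102), -1) = Pow(-750358, -1) = Rational(-1, 750358)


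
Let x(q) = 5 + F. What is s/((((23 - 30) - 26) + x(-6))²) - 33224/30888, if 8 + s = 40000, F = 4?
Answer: 2111347/30888 ≈ 68.355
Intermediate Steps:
x(q) = 9 (x(q) = 5 + 4 = 9)
s = 39992 (s = -8 + 40000 = 39992)
s/((((23 - 30) - 26) + x(-6))²) - 33224/30888 = 39992/((((23 - 30) - 26) + 9)²) - 33224/30888 = 39992/(((-7 - 26) + 9)²) - 33224*1/30888 = 39992/((-33 + 9)²) - 4153/3861 = 39992/((-24)²) - 4153/3861 = 39992/576 - 4153/3861 = 39992*(1/576) - 4153/3861 = 4999/72 - 4153/3861 = 2111347/30888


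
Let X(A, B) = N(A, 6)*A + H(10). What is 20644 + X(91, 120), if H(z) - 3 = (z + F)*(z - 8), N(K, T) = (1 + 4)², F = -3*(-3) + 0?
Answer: 22960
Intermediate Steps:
F = 9 (F = 9 + 0 = 9)
N(K, T) = 25 (N(K, T) = 5² = 25)
H(z) = 3 + (-8 + z)*(9 + z) (H(z) = 3 + (z + 9)*(z - 8) = 3 + (9 + z)*(-8 + z) = 3 + (-8 + z)*(9 + z))
X(A, B) = 41 + 25*A (X(A, B) = 25*A + (-69 + 10 + 10²) = 25*A + (-69 + 10 + 100) = 25*A + 41 = 41 + 25*A)
20644 + X(91, 120) = 20644 + (41 + 25*91) = 20644 + (41 + 2275) = 20644 + 2316 = 22960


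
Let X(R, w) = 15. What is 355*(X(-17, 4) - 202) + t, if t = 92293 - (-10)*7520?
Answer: 101108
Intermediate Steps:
t = 167493 (t = 92293 - 1*(-75200) = 92293 + 75200 = 167493)
355*(X(-17, 4) - 202) + t = 355*(15 - 202) + 167493 = 355*(-187) + 167493 = -66385 + 167493 = 101108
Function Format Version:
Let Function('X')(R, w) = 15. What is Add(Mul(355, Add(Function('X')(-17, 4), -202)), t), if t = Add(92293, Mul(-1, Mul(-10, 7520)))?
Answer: 101108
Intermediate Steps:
t = 167493 (t = Add(92293, Mul(-1, -75200)) = Add(92293, 75200) = 167493)
Add(Mul(355, Add(Function('X')(-17, 4), -202)), t) = Add(Mul(355, Add(15, -202)), 167493) = Add(Mul(355, -187), 167493) = Add(-66385, 167493) = 101108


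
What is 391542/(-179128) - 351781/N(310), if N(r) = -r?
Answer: 15723112237/13882420 ≈ 1132.6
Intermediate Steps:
391542/(-179128) - 351781/N(310) = 391542/(-179128) - 351781/((-1*310)) = 391542*(-1/179128) - 351781/(-310) = -195771/89564 - 351781*(-1/310) = -195771/89564 + 351781/310 = 15723112237/13882420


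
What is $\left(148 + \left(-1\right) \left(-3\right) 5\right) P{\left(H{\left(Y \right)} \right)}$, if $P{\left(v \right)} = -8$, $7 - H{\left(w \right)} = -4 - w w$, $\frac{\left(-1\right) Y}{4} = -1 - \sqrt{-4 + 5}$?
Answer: $-1304$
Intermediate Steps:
$Y = 8$ ($Y = - 4 \left(-1 - \sqrt{-4 + 5}\right) = - 4 \left(-1 - \sqrt{1}\right) = - 4 \left(-1 - 1\right) = \left(-4\right) \left(-2\right) = 8$)
$H{\left(w \right)} = 11 + w^{2}$ ($H{\left(w \right)} = 7 - \left(-4 - w w\right) = 7 - \left(-4 - w^{2}\right) = 7 + \left(4 + w^{2}\right) = 11 + w^{2}$)
$\left(148 + \left(-1\right) \left(-3\right) 5\right) P{\left(H{\left(Y \right)} \right)} = \left(148 + \left(-1\right) \left(-3\right) 5\right) \left(-8\right) = \left(148 + 3 \cdot 5\right) \left(-8\right) = \left(148 + 15\right) \left(-8\right) = 163 \left(-8\right) = -1304$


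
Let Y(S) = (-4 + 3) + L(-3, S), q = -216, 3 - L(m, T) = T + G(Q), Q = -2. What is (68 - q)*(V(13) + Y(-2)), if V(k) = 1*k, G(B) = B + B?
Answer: 5964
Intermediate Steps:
G(B) = 2*B
L(m, T) = 7 - T (L(m, T) = 3 - (T + 2*(-2)) = 3 - (T - 4) = 3 - (-4 + T) = 3 + (4 - T) = 7 - T)
V(k) = k
Y(S) = 6 - S (Y(S) = (-4 + 3) + (7 - S) = -1 + (7 - S) = 6 - S)
(68 - q)*(V(13) + Y(-2)) = (68 - 1*(-216))*(13 + (6 - 1*(-2))) = (68 + 216)*(13 + (6 + 2)) = 284*(13 + 8) = 284*21 = 5964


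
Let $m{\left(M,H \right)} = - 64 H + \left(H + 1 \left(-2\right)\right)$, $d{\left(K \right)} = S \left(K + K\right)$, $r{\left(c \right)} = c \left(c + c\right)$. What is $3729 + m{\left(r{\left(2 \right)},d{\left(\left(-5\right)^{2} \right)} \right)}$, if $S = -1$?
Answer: $6877$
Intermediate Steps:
$r{\left(c \right)} = 2 c^{2}$ ($r{\left(c \right)} = c 2 c = 2 c^{2}$)
$d{\left(K \right)} = - 2 K$ ($d{\left(K \right)} = - (K + K) = - 2 K$)
$m{\left(M,H \right)} = -2 - 63 H$ ($m{\left(M,H \right)} = - 64 H + \left(H - 2\right) = - 64 H + \left(-2 + H\right) = -2 - 63 H$)
$3729 + m{\left(r{\left(2 \right)},d{\left(\left(-5\right)^{2} \right)} \right)} = 3729 - \left(2 + 63 \left(- 2 \left(-5\right)^{2}\right)\right) = 3729 - \left(2 + 63 \left(\left(-2\right) 25\right)\right) = 3729 - -3148 = 3729 + \left(-2 + 3150\right) = 3729 + 3148 = 6877$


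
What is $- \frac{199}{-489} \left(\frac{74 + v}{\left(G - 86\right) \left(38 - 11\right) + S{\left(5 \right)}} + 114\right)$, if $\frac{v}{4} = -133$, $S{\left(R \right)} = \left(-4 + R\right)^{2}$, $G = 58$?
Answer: $\frac{17219072}{369195} \approx 46.64$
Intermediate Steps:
$v = -532$ ($v = 4 \left(-133\right) = -532$)
$- \frac{199}{-489} \left(\frac{74 + v}{\left(G - 86\right) \left(38 - 11\right) + S{\left(5 \right)}} + 114\right) = - \frac{199}{-489} \left(\frac{74 - 532}{\left(58 - 86\right) \left(38 - 11\right) + \left(-4 + 5\right)^{2}} + 114\right) = \left(-199\right) \left(- \frac{1}{489}\right) \left(- \frac{458}{\left(-28\right) 27 + 1^{2}} + 114\right) = \frac{199 \left(- \frac{458}{-756 + 1} + 114\right)}{489} = \frac{199 \left(- \frac{458}{-755} + 114\right)}{489} = \frac{199 \left(\left(-458\right) \left(- \frac{1}{755}\right) + 114\right)}{489} = \frac{199 \left(\frac{458}{755} + 114\right)}{489} = \frac{199}{489} \cdot \frac{86528}{755} = \frac{17219072}{369195}$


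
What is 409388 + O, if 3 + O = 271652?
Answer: 681037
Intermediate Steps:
O = 271649 (O = -3 + 271652 = 271649)
409388 + O = 409388 + 271649 = 681037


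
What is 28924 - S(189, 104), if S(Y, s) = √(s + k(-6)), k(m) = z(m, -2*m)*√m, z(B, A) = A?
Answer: 28924 - 2*√(26 + 3*I*√6) ≈ 28914.0 - 1.4272*I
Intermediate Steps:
k(m) = -2*m^(3/2) (k(m) = (-2*m)*√m = -2*m^(3/2))
S(Y, s) = √(s + 12*I*√6) (S(Y, s) = √(s - (-12)*I*√6) = √(s + 12*I*√6))
28924 - S(189, 104) = 28924 - √(104 + 12*I*√6)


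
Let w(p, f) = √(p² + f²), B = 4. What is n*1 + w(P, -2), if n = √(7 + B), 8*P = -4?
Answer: √11 + √17/2 ≈ 5.3782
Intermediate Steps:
P = -½ (P = (⅛)*(-4) = -½ ≈ -0.50000)
n = √11 (n = √(7 + 4) = √11 ≈ 3.3166)
w(p, f) = √(f² + p²)
n*1 + w(P, -2) = √11*1 + √((-2)² + (-½)²) = √11 + √(4 + ¼) = √11 + √(17/4) = √11 + √17/2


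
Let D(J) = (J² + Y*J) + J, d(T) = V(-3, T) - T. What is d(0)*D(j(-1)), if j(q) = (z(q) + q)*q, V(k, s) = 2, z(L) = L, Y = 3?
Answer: 24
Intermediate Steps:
j(q) = 2*q² (j(q) = (q + q)*q = (2*q)*q = 2*q²)
d(T) = 2 - T
D(J) = J² + 4*J (D(J) = (J² + 3*J) + J = J² + 4*J)
d(0)*D(j(-1)) = (2 - 1*0)*((2*(-1)²)*(4 + 2*(-1)²)) = (2 + 0)*((2*1)*(4 + 2*1)) = 2*(2*(4 + 2)) = 2*(2*6) = 2*12 = 24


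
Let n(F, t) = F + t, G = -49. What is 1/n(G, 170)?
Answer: 1/121 ≈ 0.0082645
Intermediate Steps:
1/n(G, 170) = 1/(-49 + 170) = 1/121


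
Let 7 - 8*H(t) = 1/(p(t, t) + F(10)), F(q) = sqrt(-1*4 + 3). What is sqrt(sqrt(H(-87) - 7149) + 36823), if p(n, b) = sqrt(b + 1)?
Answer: sqrt(147292 + sqrt(2)*sqrt(-57185 + I - 57185*sqrt(86))/sqrt(1 + sqrt(86)))/2 ≈ 191.89 + 0.2203*I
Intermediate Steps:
F(q) = I (F(q) = sqrt(-4 + 3) = sqrt(-1) = I)
p(n, b) = sqrt(1 + b)
H(t) = 7/8 - 1/(8*(I + sqrt(1 + t))) (H(t) = 7/8 - 1/(8*(sqrt(1 + t) + I)) = 7/8 - 1/(8*(I + sqrt(1 + t))))
sqrt(sqrt(H(-87) - 7149) + 36823) = sqrt(sqrt((-1 + 7*I + 7*sqrt(1 - 87))/(8*(I + sqrt(1 - 87))) - 7149) + 36823) = sqrt(sqrt((-1 + 7*I + 7*sqrt(-86))/(8*(I + sqrt(-86))) - 7149) + 36823) = sqrt(sqrt((-1 + 7*I + 7*(I*sqrt(86)))/(8*(I + I*sqrt(86))) - 7149) + 36823) = sqrt(sqrt((-1 + 7*I + 7*I*sqrt(86))/(8*(I + I*sqrt(86))) - 7149) + 36823) = sqrt(sqrt(-7149 + (-1 + 7*I + 7*I*sqrt(86))/(8*(I + I*sqrt(86)))) + 36823) = sqrt(36823 + sqrt(-7149 + (-1 + 7*I + 7*I*sqrt(86))/(8*(I + I*sqrt(86)))))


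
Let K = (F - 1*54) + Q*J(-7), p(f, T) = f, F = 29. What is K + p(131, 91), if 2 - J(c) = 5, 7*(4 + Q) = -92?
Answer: 1102/7 ≈ 157.43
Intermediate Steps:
Q = -120/7 (Q = -4 + (1/7)*(-92) = -4 - 92/7 = -120/7 ≈ -17.143)
J(c) = -3 (J(c) = 2 - 1*5 = 2 - 5 = -3)
K = 185/7 (K = (29 - 1*54) - 120/7*(-3) = (29 - 54) + 360/7 = -25 + 360/7 = 185/7 ≈ 26.429)
K + p(131, 91) = 185/7 + 131 = 1102/7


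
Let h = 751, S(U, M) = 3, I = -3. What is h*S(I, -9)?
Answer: 2253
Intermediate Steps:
h*S(I, -9) = 751*3 = 2253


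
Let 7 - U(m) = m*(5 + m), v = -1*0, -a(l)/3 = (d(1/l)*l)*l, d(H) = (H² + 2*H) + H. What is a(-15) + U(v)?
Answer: 139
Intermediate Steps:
d(H) = H² + 3*H
a(l) = -3*l*(3 + 1/l) (a(l) = -3*((1/l)*(3 + 1/l))*l*l = -3*((3 + 1/l)/l)*l*l = -3*(3 + 1/l)*l = -3*l*(3 + 1/l))
v = 0
U(m) = 7 - m*(5 + m)
a(-15) + U(v) = (-3 - 9*(-15)) + (7 - 1*0² - 5*0) = (-3 + 135) + (7 - 1*0 + 0) = 132 + (7 + 0 + 0) = 132 + 7 = 139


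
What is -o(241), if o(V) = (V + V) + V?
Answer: -723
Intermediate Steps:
o(V) = 3*V (o(V) = 2*V + V = 3*V)
-o(241) = -3*241 = -1*723 = -723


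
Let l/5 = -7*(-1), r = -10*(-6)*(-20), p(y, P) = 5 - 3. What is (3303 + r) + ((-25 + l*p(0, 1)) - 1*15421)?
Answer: -13273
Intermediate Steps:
p(y, P) = 2
r = -1200 (r = 60*(-20) = -1200)
l = 35 (l = 5*(-7*(-1)) = 5*7 = 35)
(3303 + r) + ((-25 + l*p(0, 1)) - 1*15421) = (3303 - 1200) + ((-25 + 35*2) - 1*15421) = 2103 + ((-25 + 70) - 15421) = 2103 + (45 - 15421) = 2103 - 15376 = -13273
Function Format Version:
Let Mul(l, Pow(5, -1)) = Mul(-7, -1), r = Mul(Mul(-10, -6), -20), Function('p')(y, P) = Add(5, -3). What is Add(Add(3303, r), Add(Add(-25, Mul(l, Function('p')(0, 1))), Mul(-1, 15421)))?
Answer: -13273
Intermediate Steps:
Function('p')(y, P) = 2
r = -1200 (r = Mul(60, -20) = -1200)
l = 35 (l = Mul(5, Mul(-7, -1)) = Mul(5, 7) = 35)
Add(Add(3303, r), Add(Add(-25, Mul(l, Function('p')(0, 1))), Mul(-1, 15421))) = Add(Add(3303, -1200), Add(Add(-25, Mul(35, 2)), Mul(-1, 15421))) = Add(2103, Add(Add(-25, 70), -15421)) = Add(2103, Add(45, -15421)) = Add(2103, -15376) = -13273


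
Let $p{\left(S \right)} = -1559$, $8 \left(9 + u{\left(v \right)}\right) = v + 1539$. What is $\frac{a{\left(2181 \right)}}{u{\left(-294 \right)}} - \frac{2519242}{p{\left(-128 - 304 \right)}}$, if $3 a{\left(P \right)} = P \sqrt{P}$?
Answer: $\frac{2519242}{1559} + \frac{5816 \sqrt{2181}}{1173} \approx 1847.5$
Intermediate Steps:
$u{\left(v \right)} = \frac{1467}{8} + \frac{v}{8}$ ($u{\left(v \right)} = -9 + \frac{v + 1539}{8} = -9 + \frac{1539 + v}{8} = -9 + \left(\frac{1539}{8} + \frac{v}{8}\right) = \frac{1467}{8} + \frac{v}{8}$)
$a{\left(P \right)} = \frac{P^{\frac{3}{2}}}{3}$ ($a{\left(P \right)} = \frac{P \sqrt{P}}{3} = \frac{P^{\frac{3}{2}}}{3}$)
$\frac{a{\left(2181 \right)}}{u{\left(-294 \right)}} - \frac{2519242}{p{\left(-128 - 304 \right)}} = \frac{\frac{1}{3} \cdot 2181^{\frac{3}{2}}}{\frac{1467}{8} + \frac{1}{8} \left(-294\right)} - \frac{2519242}{-1559} = \frac{\frac{1}{3} \cdot 2181 \sqrt{2181}}{\frac{1467}{8} - \frac{147}{4}} - - \frac{2519242}{1559} = \frac{727 \sqrt{2181}}{\frac{1173}{8}} + \frac{2519242}{1559} = 727 \sqrt{2181} \cdot \frac{8}{1173} + \frac{2519242}{1559} = \frac{5816 \sqrt{2181}}{1173} + \frac{2519242}{1559} = \frac{2519242}{1559} + \frac{5816 \sqrt{2181}}{1173}$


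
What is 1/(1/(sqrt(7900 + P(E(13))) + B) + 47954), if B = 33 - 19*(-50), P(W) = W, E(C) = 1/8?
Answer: 183834324379/8815591379825698 + sqrt(126402)/8815591379825698 ≈ 2.0853e-5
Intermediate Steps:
E(C) = 1/8
B = 983 (B = 33 + 950 = 983)
1/(1/(sqrt(7900 + P(E(13))) + B) + 47954) = 1/(1/(sqrt(7900 + 1/8) + 983) + 47954) = 1/(1/(sqrt(63201/8) + 983) + 47954) = 1/(1/(sqrt(126402)/4 + 983) + 47954) = 1/(1/(983 + sqrt(126402)/4) + 47954) = 1/(47954 + 1/(983 + sqrt(126402)/4))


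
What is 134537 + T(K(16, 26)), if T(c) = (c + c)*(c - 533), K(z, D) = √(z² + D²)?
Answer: 136401 - 2132*√233 ≈ 1.0386e+5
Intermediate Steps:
K(z, D) = √(D² + z²)
T(c) = 2*c*(-533 + c) (T(c) = (2*c)*(-533 + c) = 2*c*(-533 + c))
134537 + T(K(16, 26)) = 134537 + 2*√(26² + 16²)*(-533 + √(26² + 16²)) = 134537 + 2*√(676 + 256)*(-533 + √(676 + 256)) = 134537 + 2*√932*(-533 + √932) = 134537 + 2*(2*√233)*(-533 + 2*√233) = 134537 + 4*√233*(-533 + 2*√233)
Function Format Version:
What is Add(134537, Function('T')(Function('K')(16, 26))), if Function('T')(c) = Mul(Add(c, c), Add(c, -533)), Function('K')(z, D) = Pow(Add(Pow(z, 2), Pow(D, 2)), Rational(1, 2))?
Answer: Add(136401, Mul(-2132, Pow(233, Rational(1, 2)))) ≈ 1.0386e+5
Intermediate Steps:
Function('K')(z, D) = Pow(Add(Pow(D, 2), Pow(z, 2)), Rational(1, 2))
Function('T')(c) = Mul(2, c, Add(-533, c)) (Function('T')(c) = Mul(Mul(2, c), Add(-533, c)) = Mul(2, c, Add(-533, c)))
Add(134537, Function('T')(Function('K')(16, 26))) = Add(134537, Mul(2, Pow(Add(Pow(26, 2), Pow(16, 2)), Rational(1, 2)), Add(-533, Pow(Add(Pow(26, 2), Pow(16, 2)), Rational(1, 2))))) = Add(134537, Mul(2, Pow(Add(676, 256), Rational(1, 2)), Add(-533, Pow(Add(676, 256), Rational(1, 2))))) = Add(134537, Mul(2, Pow(932, Rational(1, 2)), Add(-533, Pow(932, Rational(1, 2))))) = Add(134537, Mul(2, Mul(2, Pow(233, Rational(1, 2))), Add(-533, Mul(2, Pow(233, Rational(1, 2)))))) = Add(134537, Mul(4, Pow(233, Rational(1, 2)), Add(-533, Mul(2, Pow(233, Rational(1, 2))))))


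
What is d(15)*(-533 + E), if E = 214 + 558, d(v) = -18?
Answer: -4302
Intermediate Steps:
E = 772
d(15)*(-533 + E) = -18*(-533 + 772) = -18*239 = -4302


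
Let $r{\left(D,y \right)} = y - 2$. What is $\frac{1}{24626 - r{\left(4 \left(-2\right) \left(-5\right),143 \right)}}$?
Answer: $\frac{1}{24485} \approx 4.0841 \cdot 10^{-5}$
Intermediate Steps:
$r{\left(D,y \right)} = -2 + y$
$\frac{1}{24626 - r{\left(4 \left(-2\right) \left(-5\right),143 \right)}} = \frac{1}{24626 - \left(-2 + 143\right)} = \frac{1}{24626 - 141} = \frac{1}{24485}$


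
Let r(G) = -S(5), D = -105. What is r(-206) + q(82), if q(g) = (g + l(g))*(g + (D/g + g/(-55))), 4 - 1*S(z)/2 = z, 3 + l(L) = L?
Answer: 57537701/4510 ≈ 12758.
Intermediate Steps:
l(L) = -3 + L
S(z) = 8 - 2*z
q(g) = (-3 + 2*g)*(-105/g + 54*g/55) (q(g) = (g + (-3 + g))*(g + (-105/g + g/(-55))) = (-3 + 2*g)*(g + (-105/g + g*(-1/55))) = (-3 + 2*g)*(g + (-105/g - g/55)) = (-3 + 2*g)*(-105/g + 54*g/55))
r(G) = 2 (r(G) = -(8 - 2*5) = -(8 - 10) = -1*(-2) = 2)
r(-206) + q(82) = 2 + (-210 + 315/82 - 162/55*82 + (108/55)*82²) = 2 + (-210 + 315*(1/82) - 13284/55 + (108/55)*6724) = 2 + (-210 + 315/82 - 13284/55 + 726192/55) = 2 + 57528681/4510 = 57537701/4510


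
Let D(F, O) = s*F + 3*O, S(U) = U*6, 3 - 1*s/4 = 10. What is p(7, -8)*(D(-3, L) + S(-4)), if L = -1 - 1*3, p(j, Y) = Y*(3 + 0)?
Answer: -1152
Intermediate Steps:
s = -28 (s = 12 - 4*10 = 12 - 40 = -28)
p(j, Y) = 3*Y (p(j, Y) = Y*3 = 3*Y)
L = -4 (L = -1 - 3 = -4)
S(U) = 6*U
D(F, O) = -28*F + 3*O
p(7, -8)*(D(-3, L) + S(-4)) = (3*(-8))*((-28*(-3) + 3*(-4)) + 6*(-4)) = -24*((84 - 12) - 24) = -24*(72 - 24) = -24*48 = -1152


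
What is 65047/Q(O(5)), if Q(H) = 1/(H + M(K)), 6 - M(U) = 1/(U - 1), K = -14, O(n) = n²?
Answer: 30311902/15 ≈ 2.0208e+6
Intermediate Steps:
M(U) = 6 - 1/(-1 + U) (M(U) = 6 - 1/(U - 1) = 6 - 1/(-1 + U))
Q(H) = 1/(91/15 + H) (Q(H) = 1/(H + (-7 + 6*(-14))/(-1 - 14)) = 1/(H + (-7 - 84)/(-15)) = 1/(H - 1/15*(-91)) = 1/(H + 91/15) = 1/(91/15 + H))
65047/Q(O(5)) = 65047/((15/(91 + 15*5²))) = 65047/((15/(91 + 15*25))) = 65047/((15/(91 + 375))) = 65047/((15/466)) = 65047/((15*(1/466))) = 65047/(15/466) = 65047*(466/15) = 30311902/15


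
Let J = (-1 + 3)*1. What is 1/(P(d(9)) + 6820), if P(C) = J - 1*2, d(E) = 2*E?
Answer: 1/6820 ≈ 0.00014663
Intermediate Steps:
J = 2 (J = 2*1 = 2)
P(C) = 0 (P(C) = 2 - 1*2 = 2 - 2 = 0)
1/(P(d(9)) + 6820) = 1/(0 + 6820) = 1/6820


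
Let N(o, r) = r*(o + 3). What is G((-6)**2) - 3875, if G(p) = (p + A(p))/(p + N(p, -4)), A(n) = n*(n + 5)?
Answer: -19438/5 ≈ -3887.6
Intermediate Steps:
N(o, r) = r*(3 + o)
A(n) = n*(5 + n)
G(p) = (p + p*(5 + p))/(-12 - 3*p) (G(p) = (p + p*(5 + p))/(p - 4*(3 + p)) = (p + p*(5 + p))/(p + (-12 - 4*p)) = (p + p*(5 + p))/(-12 - 3*p))
G((-6)**2) - 3875 = (1/3)*(-6)**2*(6 + (-6)**2)/(-4 - 1*(-6)**2) - 3875 = (1/3)*36*(6 + 36)/(-4 - 1*36) - 3875 = (1/3)*36*42/(-4 - 36) - 3875 = (1/3)*36*42/(-40) - 3875 = (1/3)*36*(-1/40)*42 - 3875 = -63/5 - 3875 = -19438/5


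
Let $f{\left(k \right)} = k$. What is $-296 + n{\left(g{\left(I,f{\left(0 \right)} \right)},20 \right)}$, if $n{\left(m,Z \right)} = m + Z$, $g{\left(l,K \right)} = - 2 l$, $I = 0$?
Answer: $-276$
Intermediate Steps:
$n{\left(m,Z \right)} = Z + m$
$-296 + n{\left(g{\left(I,f{\left(0 \right)} \right)},20 \right)} = -296 + \left(20 - 0\right) = -296 + \left(20 + 0\right) = -296 + 20 = -276$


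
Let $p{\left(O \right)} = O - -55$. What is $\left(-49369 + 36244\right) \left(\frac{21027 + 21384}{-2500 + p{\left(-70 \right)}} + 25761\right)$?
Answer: $- \frac{169959573000}{503} \approx -3.3789 \cdot 10^{8}$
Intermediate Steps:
$p{\left(O \right)} = 55 + O$ ($p{\left(O \right)} = O + 55 = 55 + O$)
$\left(-49369 + 36244\right) \left(\frac{21027 + 21384}{-2500 + p{\left(-70 \right)}} + 25761\right) = \left(-49369 + 36244\right) \left(\frac{21027 + 21384}{-2500 + \left(55 - 70\right)} + 25761\right) = - 13125 \left(\frac{42411}{-2500 - 15} + 25761\right) = - 13125 \left(\frac{42411}{-2515} + 25761\right) = - 13125 \left(42411 \left(- \frac{1}{2515}\right) + 25761\right) = - 13125 \left(- \frac{42411}{2515} + 25761\right) = \left(-13125\right) \frac{64746504}{2515} = - \frac{169959573000}{503}$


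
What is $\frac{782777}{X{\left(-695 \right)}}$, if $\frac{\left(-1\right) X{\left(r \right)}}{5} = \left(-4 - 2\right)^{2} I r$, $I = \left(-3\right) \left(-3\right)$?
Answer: $\frac{782777}{1125900} \approx 0.69525$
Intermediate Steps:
$I = 9$
$X{\left(r \right)} = - 1620 r$ ($X{\left(r \right)} = - 5 \left(-4 - 2\right)^{2} \cdot 9 r = - 5 \left(-6\right)^{2} \cdot 9 r = - 5 \cdot 36 \cdot 9 r = - 5 \cdot 324 r = - 1620 r$)
$\frac{782777}{X{\left(-695 \right)}} = \frac{782777}{\left(-1620\right) \left(-695\right)} = \frac{782777}{1125900}$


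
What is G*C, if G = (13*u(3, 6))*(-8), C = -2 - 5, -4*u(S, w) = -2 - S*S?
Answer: 2002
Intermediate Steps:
u(S, w) = ½ + S²/4 (u(S, w) = -(-2 - S*S)/4 = -(-2 - S²)/4 = ½ + S²/4)
C = -7
G = -286 (G = (13*(½ + (¼)*3²))*(-8) = (13*(½ + (¼)*9))*(-8) = (13*(½ + 9/4))*(-8) = (13*(11/4))*(-8) = (143/4)*(-8) = -286)
G*C = -286*(-7) = 2002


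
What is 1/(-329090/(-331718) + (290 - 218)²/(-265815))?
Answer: 1632881855/1588100597 ≈ 1.0282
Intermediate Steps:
1/(-329090/(-331718) + (290 - 218)²/(-265815)) = 1/(-329090*(-1/331718) + 72²*(-1/265815)) = 1/(164545/165859 + 5184*(-1/265815)) = 1/(164545/165859 - 192/9845) = 1/(1588100597/1632881855) = 1632881855/1588100597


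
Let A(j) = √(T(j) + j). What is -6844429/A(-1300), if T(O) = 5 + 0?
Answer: 6844429*I*√1295/1295 ≈ 1.902e+5*I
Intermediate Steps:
T(O) = 5
A(j) = √(5 + j)
-6844429/A(-1300) = -6844429/√(5 - 1300) = -6844429*(-I*√1295/1295) = -(-6844429)*I*√1295/1295 = 6844429*I*√1295/1295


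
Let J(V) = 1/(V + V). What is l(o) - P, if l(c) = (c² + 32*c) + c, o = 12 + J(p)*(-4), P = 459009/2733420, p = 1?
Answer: 391637197/911140 ≈ 429.83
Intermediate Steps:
P = 153003/911140 (P = 459009*(1/2733420) = 153003/911140 ≈ 0.16792)
J(V) = 1/(2*V)
o = 10 (o = 12 + ((½)/1)*(-4) = 12 + ((½)*1)*(-4) = 12 + (½)*(-4) = 12 - 2 = 10)
l(c) = c² + 33*c
l(o) - P = 10*(33 + 10) - 1*153003/911140 = 10*43 - 153003/911140 = 430 - 153003/911140 = 391637197/911140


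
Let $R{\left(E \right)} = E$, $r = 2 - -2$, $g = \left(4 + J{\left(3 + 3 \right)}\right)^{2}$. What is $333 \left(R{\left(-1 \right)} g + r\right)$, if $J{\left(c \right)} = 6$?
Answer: $-31968$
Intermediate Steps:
$g = 100$ ($g = \left(4 + 6\right)^{2} = 10^{2} = 100$)
$r = 4$ ($r = 2 + 2 = 4$)
$333 \left(R{\left(-1 \right)} g + r\right) = 333 \left(\left(-1\right) 100 + 4\right) = 333 \left(-100 + 4\right) = 333 \left(-96\right) = -31968$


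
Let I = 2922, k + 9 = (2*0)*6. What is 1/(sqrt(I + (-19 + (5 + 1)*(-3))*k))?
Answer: sqrt(3255)/3255 ≈ 0.017528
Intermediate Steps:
k = -9 (k = -9 + (2*0)*6 = -9 + 0*6 = -9 + 0 = -9)
1/(sqrt(I + (-19 + (5 + 1)*(-3))*k)) = 1/(sqrt(2922 + (-19 + (5 + 1)*(-3))*(-9))) = 1/(sqrt(2922 + (-19 + 6*(-3))*(-9))) = 1/(sqrt(2922 + (-19 - 18)*(-9))) = 1/(sqrt(2922 - 37*(-9))) = 1/(sqrt(2922 + 333)) = 1/(sqrt(3255)) = sqrt(3255)/3255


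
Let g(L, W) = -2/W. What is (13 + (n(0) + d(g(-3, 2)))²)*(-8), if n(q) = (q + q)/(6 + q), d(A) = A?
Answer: -112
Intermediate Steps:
n(q) = 2*q/(6 + q) (n(q) = (2*q)/(6 + q) = 2*q/(6 + q))
(13 + (n(0) + d(g(-3, 2)))²)*(-8) = (13 + (2*0/(6 + 0) - 2/2)²)*(-8) = (13 + (2*0/6 - 2*½)²)*(-8) = (13 + (2*0*(⅙) - 1)²)*(-8) = (13 + (0 - 1)²)*(-8) = (13 + (-1)²)*(-8) = (13 + 1)*(-8) = 14*(-8) = -112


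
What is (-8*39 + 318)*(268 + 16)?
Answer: 1704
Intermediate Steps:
(-8*39 + 318)*(268 + 16) = (-312 + 318)*284 = 6*284 = 1704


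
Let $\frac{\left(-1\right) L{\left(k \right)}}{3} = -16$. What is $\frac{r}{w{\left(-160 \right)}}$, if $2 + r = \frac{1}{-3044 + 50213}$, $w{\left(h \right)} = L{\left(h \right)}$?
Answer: $- \frac{94337}{2264112} \approx -0.041666$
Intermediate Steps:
$L{\left(k \right)} = 48$ ($L{\left(k \right)} = \left(-3\right) \left(-16\right) = 48$)
$w{\left(h \right)} = 48$
$r = - \frac{94337}{47169}$ ($r = -2 + \frac{1}{-3044 + 50213} = -2 + \frac{1}{47169} = - \frac{94337}{47169} \approx -2.0$)
$\frac{r}{w{\left(-160 \right)}} = - \frac{94337}{47169 \cdot 48} = \left(- \frac{94337}{47169}\right) \frac{1}{48} = - \frac{94337}{2264112}$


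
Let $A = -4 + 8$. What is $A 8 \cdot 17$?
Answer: $544$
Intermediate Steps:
$A = 4$
$A 8 \cdot 17 = 4 \cdot 8 \cdot 17 = 32 \cdot 17 = 544$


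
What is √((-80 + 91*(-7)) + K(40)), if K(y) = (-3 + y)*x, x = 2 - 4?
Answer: I*√791 ≈ 28.125*I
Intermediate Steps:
x = -2
K(y) = 6 - 2*y (K(y) = (-3 + y)*(-2) = 6 - 2*y)
√((-80 + 91*(-7)) + K(40)) = √((-80 + 91*(-7)) + (6 - 2*40)) = √((-80 - 637) + (6 - 80)) = √(-717 - 74) = √(-791) = I*√791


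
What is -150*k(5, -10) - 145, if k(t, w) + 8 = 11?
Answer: -595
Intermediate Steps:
k(t, w) = 3 (k(t, w) = -8 + 11 = 3)
-150*k(5, -10) - 145 = -150*3 - 145 = -450 - 145 = -595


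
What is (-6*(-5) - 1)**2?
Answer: 841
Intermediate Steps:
(-6*(-5) - 1)**2 = (30 - 1)**2 = 29**2 = 841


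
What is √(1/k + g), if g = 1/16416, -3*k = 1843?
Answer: I*√27589710/132696 ≈ 0.039584*I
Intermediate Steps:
k = -1843/3 (k = -⅓*1843 = -1843/3 ≈ -614.33)
g = 1/16416 ≈ 6.0916e-5
√(1/k + g) = √(1/(-1843/3) + 1/16416) = √(-3/1843 + 1/16416) = √(-2495/1592352) = I*√27589710/132696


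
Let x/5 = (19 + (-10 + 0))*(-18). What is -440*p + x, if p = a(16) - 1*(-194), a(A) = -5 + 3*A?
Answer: -105090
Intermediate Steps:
p = 237 (p = (-5 + 3*16) - 1*(-194) = (-5 + 48) + 194 = 43 + 194 = 237)
x = -810 (x = 5*((19 + (-10 + 0))*(-18)) = 5*((19 - 10)*(-18)) = 5*(9*(-18)) = 5*(-162) = -810)
-440*p + x = -440*237 - 810 = -104280 - 810 = -105090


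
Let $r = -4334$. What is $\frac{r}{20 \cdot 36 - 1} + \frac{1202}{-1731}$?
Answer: $- \frac{8366392}{1244589} \approx -6.7222$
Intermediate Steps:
$\frac{r}{20 \cdot 36 - 1} + \frac{1202}{-1731} = - \frac{4334}{20 \cdot 36 - 1} + \frac{1202}{-1731} = - \frac{4334}{720 - 1} + 1202 \left(- \frac{1}{1731}\right) = - \frac{4334}{719} - \frac{1202}{1731} = - \frac{8366392}{1244589}$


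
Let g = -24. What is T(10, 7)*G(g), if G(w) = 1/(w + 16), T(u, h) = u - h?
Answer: -3/8 ≈ -0.37500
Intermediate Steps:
G(w) = 1/(16 + w)
T(10, 7)*G(g) = (10 - 1*7)/(16 - 24) = (10 - 7)/(-8) = 3*(-1/8) = -3/8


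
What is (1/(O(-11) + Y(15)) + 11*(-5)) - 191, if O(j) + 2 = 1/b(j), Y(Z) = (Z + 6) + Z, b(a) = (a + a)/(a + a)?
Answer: -8609/35 ≈ -245.97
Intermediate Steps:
b(a) = 1 (b(a) = (2*a)/((2*a)) = (2*a)*(1/(2*a)) = 1)
Y(Z) = 6 + 2*Z (Y(Z) = (6 + Z) + Z = 6 + 2*Z)
O(j) = -1 (O(j) = -2 + 1/1 = -2 + 1 = -1)
(1/(O(-11) + Y(15)) + 11*(-5)) - 191 = (1/(-1 + (6 + 2*15)) + 11*(-5)) - 191 = (1/(-1 + (6 + 30)) - 55) - 191 = (1/(-1 + 36) - 55) - 191 = (1/35 - 55) - 191 = -1924/35 - 191 = -8609/35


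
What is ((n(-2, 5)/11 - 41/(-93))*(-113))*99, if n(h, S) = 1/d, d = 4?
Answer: -643083/124 ≈ -5186.2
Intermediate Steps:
n(h, S) = 1/4
((n(-2, 5)/11 - 41/(-93))*(-113))*99 = (((1/4)/11 - 41/(-93))*(-113))*99 = (((1/4)*(1/11) - 41*(-1/93))*(-113))*99 = ((1/44 + 41/93)*(-113))*99 = ((1897/4092)*(-113))*99 = -214361/4092*99 = -643083/124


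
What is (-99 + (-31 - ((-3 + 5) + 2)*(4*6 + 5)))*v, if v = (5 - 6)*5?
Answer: 1230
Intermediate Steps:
v = -5 (v = -1*5 = -5)
(-99 + (-31 - ((-3 + 5) + 2)*(4*6 + 5)))*v = (-99 + (-31 - ((-3 + 5) + 2)*(4*6 + 5)))*(-5) = (-99 + (-31 - (2 + 2)*(24 + 5)))*(-5) = (-99 + (-31 - 4*29))*(-5) = (-99 + (-31 - 1*116))*(-5) = (-99 + (-31 - 116))*(-5) = (-99 - 147)*(-5) = -246*(-5) = 1230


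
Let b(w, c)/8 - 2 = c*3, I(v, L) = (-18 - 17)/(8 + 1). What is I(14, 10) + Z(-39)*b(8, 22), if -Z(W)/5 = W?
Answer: 954685/9 ≈ 1.0608e+5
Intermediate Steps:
I(v, L) = -35/9
Z(W) = -5*W
b(w, c) = 16 + 24*c (b(w, c) = 16 + 8*(c*3) = 16 + 8*(3*c) = 16 + 24*c)
I(14, 10) + Z(-39)*b(8, 22) = -35/9 + (-5*(-39))*(16 + 24*22) = -35/9 + 195*(16 + 528) = -35/9 + 195*544 = -35/9 + 106080 = 954685/9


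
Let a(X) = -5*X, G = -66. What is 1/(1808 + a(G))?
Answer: 1/2138 ≈ 0.00046773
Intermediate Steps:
1/(1808 + a(G)) = 1/(1808 - 5*(-66)) = 1/(1808 + 330) = 1/2138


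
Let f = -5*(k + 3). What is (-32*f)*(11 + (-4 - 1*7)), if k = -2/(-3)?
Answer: 0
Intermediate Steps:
k = ⅔ (k = -2*(-⅓) = ⅔ ≈ 0.66667)
f = -55/3 (f = -5*(⅔ + 3) = -5*11/3 = -55/3 ≈ -18.333)
(-32*f)*(11 + (-4 - 1*7)) = (-32*(-55/3))*(11 + (-4 - 1*7)) = 1760*(11 + (-4 - 7))/3 = 1760*(11 - 11)/3 = (1760/3)*0 = 0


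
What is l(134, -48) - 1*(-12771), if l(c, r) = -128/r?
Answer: 38321/3 ≈ 12774.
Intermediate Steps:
l(134, -48) - 1*(-12771) = -128/(-48) - 1*(-12771) = -128*(-1/48) + 12771 = 8/3 + 12771 = 38321/3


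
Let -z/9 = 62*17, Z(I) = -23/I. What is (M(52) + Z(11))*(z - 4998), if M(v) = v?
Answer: -7951716/11 ≈ -7.2288e+5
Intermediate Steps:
z = -9486 (z = -558*17 = -9*1054 = -9486)
(M(52) + Z(11))*(z - 4998) = (52 - 23/11)*(-9486 - 4998) = (52 - 23*1/11)*(-14484) = (52 - 23/11)*(-14484) = (549/11)*(-14484) = -7951716/11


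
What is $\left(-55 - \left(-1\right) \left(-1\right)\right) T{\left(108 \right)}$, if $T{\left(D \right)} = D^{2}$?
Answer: $-653184$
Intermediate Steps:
$\left(-55 - \left(-1\right) \left(-1\right)\right) T{\left(108 \right)} = \left(-55 - \left(-1\right) \left(-1\right)\right) 108^{2} = \left(-55 - 1\right) 11664 = \left(-56\right) 11664 = -653184$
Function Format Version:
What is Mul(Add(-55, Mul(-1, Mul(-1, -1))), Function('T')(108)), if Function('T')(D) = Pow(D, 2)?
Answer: -653184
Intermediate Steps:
Mul(Add(-55, Mul(-1, Mul(-1, -1))), Function('T')(108)) = Mul(Add(-55, Mul(-1, Mul(-1, -1))), Pow(108, 2)) = Mul(Add(-55, Mul(-1, 1)), 11664) = Mul(Add(-55, -1), 11664) = Mul(-56, 11664) = -653184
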